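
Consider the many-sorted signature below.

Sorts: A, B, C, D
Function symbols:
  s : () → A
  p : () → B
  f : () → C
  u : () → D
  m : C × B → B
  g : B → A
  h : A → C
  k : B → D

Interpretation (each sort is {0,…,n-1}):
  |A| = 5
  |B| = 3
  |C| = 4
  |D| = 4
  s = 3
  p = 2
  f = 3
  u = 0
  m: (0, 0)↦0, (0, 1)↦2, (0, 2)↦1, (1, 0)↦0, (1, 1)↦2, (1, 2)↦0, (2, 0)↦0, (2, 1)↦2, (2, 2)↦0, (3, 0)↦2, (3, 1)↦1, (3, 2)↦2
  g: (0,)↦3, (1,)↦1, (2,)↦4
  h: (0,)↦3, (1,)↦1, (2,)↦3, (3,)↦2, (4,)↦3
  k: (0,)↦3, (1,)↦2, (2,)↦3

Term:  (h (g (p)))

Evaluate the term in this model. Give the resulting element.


value = 3

  p = 2
  (g (p)) = g(2,) = 4
  (h (g (p))) = h(4,) = 3


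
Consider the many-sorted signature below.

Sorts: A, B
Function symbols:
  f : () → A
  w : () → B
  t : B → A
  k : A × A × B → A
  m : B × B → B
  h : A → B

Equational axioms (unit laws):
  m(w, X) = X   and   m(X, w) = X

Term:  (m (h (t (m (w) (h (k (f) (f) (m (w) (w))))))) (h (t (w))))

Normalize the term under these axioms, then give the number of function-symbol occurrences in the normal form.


1. (m (h (t (m (w) (h (k (f) (f) (m (w) (w))))))) (h (t (w))))  →  (m (h (t (h (k (f) (f) (m (w) (w)))))) (h (t (w))))
2. (m (h (t (h (k (f) (f) (m (w) (w)))))) (h (t (w))))  →  (m (h (t (h (k (f) (f) (w))))) (h (t (w))))
normal form: (m (h (t (h (k (f) (f) (w))))) (h (t (w))))

size = 11


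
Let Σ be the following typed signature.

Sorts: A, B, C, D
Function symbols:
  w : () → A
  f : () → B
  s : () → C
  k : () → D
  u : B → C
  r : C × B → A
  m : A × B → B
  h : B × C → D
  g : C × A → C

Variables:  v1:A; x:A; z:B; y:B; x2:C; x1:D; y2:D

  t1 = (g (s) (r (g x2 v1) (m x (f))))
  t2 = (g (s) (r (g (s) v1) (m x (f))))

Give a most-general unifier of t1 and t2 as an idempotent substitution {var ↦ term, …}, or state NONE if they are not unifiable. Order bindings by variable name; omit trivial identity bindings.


{x2 ↦ (s)}


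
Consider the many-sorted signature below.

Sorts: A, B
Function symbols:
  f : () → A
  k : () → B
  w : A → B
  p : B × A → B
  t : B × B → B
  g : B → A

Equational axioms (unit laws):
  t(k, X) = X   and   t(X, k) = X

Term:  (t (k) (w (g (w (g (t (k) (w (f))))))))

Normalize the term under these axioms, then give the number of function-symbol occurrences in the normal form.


1. (t (k) (w (g (w (g (t (k) (w (f))))))))  →  (w (g (w (g (t (k) (w (f)))))))
2. (w (g (w (g (t (k) (w (f)))))))  →  (w (g (w (g (w (f))))))
normal form: (w (g (w (g (w (f))))))

size = 6


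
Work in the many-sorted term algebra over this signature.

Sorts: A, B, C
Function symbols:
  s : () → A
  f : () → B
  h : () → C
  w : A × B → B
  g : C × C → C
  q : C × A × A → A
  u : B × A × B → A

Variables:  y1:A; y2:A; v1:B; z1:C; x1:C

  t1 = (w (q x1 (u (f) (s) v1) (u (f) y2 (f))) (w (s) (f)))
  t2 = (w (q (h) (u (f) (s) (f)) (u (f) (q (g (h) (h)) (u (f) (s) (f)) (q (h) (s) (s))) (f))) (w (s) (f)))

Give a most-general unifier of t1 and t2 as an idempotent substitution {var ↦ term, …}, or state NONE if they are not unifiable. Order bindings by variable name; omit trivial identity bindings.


{v1 ↦ (f), x1 ↦ (h), y2 ↦ (q (g (h) (h)) (u (f) (s) (f)) (q (h) (s) (s)))}


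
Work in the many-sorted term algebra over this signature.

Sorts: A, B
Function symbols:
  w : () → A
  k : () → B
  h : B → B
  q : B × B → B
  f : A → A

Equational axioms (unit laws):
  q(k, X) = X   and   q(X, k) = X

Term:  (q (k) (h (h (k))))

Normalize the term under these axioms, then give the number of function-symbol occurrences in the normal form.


1. (q (k) (h (h (k))))  →  (h (h (k)))
normal form: (h (h (k)))

size = 3


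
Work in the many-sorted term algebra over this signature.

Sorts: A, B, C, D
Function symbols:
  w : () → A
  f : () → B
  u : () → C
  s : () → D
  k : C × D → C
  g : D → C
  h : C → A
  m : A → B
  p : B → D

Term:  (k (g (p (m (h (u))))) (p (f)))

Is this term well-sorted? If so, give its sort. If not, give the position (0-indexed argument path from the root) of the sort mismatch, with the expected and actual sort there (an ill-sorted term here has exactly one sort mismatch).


well-sorted; sort = C

          (u) : C
        (h (u)) : A
      (m (h (u))) : B
    (p (m (h (u)))) : D
  (g (p (m (h (u))))) : C
    (f) : B
  (p (f)) : D
(k (g (p (m (h (u))))) (p (f))) : C


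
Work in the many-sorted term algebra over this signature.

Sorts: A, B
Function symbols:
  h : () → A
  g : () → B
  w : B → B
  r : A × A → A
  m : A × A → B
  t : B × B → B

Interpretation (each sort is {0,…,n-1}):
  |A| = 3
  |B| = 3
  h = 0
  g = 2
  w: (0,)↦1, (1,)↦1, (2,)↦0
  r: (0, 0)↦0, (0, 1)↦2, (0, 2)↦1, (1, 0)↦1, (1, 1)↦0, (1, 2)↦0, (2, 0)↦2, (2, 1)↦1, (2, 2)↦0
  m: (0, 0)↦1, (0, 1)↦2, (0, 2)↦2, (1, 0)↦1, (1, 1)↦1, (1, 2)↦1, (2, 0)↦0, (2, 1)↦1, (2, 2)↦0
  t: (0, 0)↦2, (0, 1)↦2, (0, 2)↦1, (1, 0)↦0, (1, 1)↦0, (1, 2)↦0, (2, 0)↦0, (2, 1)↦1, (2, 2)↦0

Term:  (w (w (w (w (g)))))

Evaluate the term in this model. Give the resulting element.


value = 1

  g = 2
  (w (g)) = w(2,) = 0
  (w (w (g))) = w(0,) = 1
  (w (w (w (g)))) = w(1,) = 1
  (w (w (w (w (g))))) = w(1,) = 1


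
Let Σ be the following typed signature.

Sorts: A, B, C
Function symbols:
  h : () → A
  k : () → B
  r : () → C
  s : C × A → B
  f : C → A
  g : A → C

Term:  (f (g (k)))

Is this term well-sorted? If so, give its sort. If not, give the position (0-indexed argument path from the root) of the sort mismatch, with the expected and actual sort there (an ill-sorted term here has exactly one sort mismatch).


    (k) : B
  (g (k)) : ✗ arg 0 at [0, 0] has sort B, expected A

ill-sorted at position [0, 0]: expected A, got B


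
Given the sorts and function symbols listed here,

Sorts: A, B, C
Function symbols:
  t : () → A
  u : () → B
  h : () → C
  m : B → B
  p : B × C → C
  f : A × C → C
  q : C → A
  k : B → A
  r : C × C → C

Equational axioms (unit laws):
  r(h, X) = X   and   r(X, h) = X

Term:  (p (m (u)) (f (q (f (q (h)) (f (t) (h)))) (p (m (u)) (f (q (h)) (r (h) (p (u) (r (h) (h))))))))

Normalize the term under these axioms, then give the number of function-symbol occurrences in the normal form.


1. (p (m (u)) (f (q (f (q (h)) (f (t) (h)))) (p (m (u)) (f (q (h)) (r (h) (p (u) (r (h) (h))))))))  →  (p (m (u)) (f (q (f (q (h)) (f (t) (h)))) (p (m (u)) (f (q (h)) (p (u) (r (h) (h)))))))
2. (p (m (u)) (f (q (f (q (h)) (f (t) (h)))) (p (m (u)) (f (q (h)) (p (u) (r (h) (h)))))))  →  (p (m (u)) (f (q (f (q (h)) (f (t) (h)))) (p (m (u)) (f (q (h)) (p (u) (h))))))
normal form: (p (m (u)) (f (q (f (q (h)) (f (t) (h)))) (p (m (u)) (f (q (h)) (p (u) (h))))))

size = 20


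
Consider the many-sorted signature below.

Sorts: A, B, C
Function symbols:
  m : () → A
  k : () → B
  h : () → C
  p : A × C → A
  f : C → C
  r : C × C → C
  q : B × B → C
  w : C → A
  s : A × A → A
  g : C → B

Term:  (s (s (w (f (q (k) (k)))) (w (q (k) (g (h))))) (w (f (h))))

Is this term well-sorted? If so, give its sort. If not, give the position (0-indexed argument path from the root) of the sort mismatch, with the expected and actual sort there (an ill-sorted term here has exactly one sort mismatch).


          (k) : B
          (k) : B
        (q (k) (k)) : C
      (f (q (k) (k))) : C
    (w (f (q (k) (k)))) : A
        (k) : B
          (h) : C
        (g (h)) : B
      (q (k) (g (h))) : C
    (w (q (k) (g (h)))) : A
  (s (w (f (q (k) (k)))) (w (q (k) (g (h))))) : A
      (h) : C
    (f (h)) : C
  (w (f (h))) : A
(s (s (w (f (q (k) (k)))) (w (q (k) (g (h))))) (w (f (h)))) : A

well-sorted; sort = A


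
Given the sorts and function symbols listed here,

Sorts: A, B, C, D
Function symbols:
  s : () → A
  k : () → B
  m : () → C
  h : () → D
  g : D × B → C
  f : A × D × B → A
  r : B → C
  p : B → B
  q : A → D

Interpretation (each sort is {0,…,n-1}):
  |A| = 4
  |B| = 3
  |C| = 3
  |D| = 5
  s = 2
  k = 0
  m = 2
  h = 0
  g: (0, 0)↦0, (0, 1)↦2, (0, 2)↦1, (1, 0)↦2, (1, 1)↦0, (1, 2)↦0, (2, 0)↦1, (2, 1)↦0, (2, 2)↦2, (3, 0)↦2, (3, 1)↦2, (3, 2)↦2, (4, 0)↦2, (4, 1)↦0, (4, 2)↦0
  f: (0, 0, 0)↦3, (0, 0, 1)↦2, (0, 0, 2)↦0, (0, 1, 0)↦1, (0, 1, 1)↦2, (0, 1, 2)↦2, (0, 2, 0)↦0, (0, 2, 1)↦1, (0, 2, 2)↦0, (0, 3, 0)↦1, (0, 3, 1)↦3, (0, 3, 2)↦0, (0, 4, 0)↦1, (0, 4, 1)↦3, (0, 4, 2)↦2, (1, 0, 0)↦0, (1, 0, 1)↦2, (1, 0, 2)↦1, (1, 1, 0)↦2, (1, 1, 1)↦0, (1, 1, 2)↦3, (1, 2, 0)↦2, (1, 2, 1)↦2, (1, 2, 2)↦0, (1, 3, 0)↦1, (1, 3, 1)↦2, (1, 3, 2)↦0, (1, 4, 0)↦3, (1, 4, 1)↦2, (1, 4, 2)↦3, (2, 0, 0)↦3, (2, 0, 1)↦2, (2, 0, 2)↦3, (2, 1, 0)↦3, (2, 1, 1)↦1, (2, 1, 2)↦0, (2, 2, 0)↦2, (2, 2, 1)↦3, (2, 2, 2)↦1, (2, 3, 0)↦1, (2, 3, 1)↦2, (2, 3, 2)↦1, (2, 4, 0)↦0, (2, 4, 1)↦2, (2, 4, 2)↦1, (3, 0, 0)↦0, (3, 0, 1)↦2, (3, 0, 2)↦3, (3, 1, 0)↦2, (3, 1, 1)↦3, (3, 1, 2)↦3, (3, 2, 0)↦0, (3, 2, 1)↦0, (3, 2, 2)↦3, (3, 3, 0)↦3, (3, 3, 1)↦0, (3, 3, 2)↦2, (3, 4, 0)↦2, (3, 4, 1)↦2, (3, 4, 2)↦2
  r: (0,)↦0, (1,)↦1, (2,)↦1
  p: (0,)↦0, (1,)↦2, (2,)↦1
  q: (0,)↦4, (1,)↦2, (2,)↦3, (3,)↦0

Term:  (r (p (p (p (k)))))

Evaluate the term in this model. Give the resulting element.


  k = 0
  (p (k)) = p(0,) = 0
  (p (p (k))) = p(0,) = 0
  (p (p (p (k)))) = p(0,) = 0
  (r (p (p (p (k))))) = r(0,) = 0

value = 0


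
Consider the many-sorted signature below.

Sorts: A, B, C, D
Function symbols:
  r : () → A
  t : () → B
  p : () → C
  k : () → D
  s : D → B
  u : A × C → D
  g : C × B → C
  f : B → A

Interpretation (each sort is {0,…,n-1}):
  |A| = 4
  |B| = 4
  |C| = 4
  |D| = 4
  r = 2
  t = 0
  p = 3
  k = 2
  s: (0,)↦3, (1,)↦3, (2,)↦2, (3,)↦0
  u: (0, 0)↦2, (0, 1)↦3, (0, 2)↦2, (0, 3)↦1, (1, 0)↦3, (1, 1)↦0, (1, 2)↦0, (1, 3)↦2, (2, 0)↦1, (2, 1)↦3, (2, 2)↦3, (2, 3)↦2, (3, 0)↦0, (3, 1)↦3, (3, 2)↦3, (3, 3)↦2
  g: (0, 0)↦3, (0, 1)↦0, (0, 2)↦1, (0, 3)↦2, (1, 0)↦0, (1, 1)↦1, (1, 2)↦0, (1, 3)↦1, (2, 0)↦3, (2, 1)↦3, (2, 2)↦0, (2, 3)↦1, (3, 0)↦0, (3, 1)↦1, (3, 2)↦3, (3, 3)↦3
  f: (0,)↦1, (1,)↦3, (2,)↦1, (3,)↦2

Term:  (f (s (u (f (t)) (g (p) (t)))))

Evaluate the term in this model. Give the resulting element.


  t = 0
  (f (t)) = f(0,) = 1
  p = 3
  t = 0
  (g (p) (t)) = g(3, 0) = 0
  (u (f (t)) (g (p) (t))) = u(1, 0) = 3
  (s (u (f (t)) (g (p) (t)))) = s(3,) = 0
  (f (s (u (f (t)) (g (p) (t))))) = f(0,) = 1

value = 1


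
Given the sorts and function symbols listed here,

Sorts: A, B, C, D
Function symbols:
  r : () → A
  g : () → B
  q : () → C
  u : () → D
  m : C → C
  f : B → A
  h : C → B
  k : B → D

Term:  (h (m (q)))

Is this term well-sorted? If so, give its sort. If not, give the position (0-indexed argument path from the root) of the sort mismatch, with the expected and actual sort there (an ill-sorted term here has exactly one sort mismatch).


    (q) : C
  (m (q)) : C
(h (m (q))) : B

well-sorted; sort = B


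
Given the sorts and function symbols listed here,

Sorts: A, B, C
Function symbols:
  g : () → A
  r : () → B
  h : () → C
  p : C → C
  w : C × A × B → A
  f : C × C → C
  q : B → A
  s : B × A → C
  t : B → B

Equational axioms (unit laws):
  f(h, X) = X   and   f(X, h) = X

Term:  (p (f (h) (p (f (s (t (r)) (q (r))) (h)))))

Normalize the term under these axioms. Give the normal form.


normal form = (p (p (s (t (r)) (q (r)))))

1. (p (f (h) (p (f (s (t (r)) (q (r))) (h)))))  →  (p (p (f (s (t (r)) (q (r))) (h))))
2. (p (p (f (s (t (r)) (q (r))) (h))))  →  (p (p (s (t (r)) (q (r)))))


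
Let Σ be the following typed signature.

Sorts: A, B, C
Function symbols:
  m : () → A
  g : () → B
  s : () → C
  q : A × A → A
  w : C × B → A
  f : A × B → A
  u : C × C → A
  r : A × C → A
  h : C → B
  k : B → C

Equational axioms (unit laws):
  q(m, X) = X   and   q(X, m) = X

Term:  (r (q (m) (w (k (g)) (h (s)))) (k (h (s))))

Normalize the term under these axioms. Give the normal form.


normal form = (r (w (k (g)) (h (s))) (k (h (s))))

1. (r (q (m) (w (k (g)) (h (s)))) (k (h (s))))  →  (r (w (k (g)) (h (s))) (k (h (s))))


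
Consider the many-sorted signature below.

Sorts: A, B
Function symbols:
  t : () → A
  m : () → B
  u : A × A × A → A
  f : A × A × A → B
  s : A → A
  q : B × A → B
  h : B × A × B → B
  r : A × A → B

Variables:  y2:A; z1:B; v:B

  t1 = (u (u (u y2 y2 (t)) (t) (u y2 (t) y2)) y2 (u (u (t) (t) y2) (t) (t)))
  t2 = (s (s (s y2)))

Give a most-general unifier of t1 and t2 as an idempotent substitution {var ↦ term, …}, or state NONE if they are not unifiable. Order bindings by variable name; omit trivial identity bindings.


NONE (not unifiable)

head clash or occurs-check failure — not unifiable


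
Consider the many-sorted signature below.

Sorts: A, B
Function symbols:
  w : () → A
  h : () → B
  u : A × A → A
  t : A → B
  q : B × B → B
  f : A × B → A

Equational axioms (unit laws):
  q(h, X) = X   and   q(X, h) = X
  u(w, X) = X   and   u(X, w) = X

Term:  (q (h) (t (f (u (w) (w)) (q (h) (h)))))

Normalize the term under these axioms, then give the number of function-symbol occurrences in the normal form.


1. (q (h) (t (f (u (w) (w)) (q (h) (h)))))  →  (t (f (u (w) (w)) (q (h) (h))))
2. (t (f (u (w) (w)) (q (h) (h))))  →  (t (f (w) (q (h) (h))))
3. (t (f (w) (q (h) (h))))  →  (t (f (w) (h)))
normal form: (t (f (w) (h)))

size = 4


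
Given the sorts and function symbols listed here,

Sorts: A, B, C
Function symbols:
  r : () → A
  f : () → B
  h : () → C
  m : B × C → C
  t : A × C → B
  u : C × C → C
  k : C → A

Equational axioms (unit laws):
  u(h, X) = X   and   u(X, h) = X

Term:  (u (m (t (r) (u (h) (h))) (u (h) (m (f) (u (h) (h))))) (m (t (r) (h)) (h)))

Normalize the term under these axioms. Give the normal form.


1. (u (m (t (r) (u (h) (h))) (u (h) (m (f) (u (h) (h))))) (m (t (r) (h)) (h)))  →  (u (m (t (r) (h)) (u (h) (m (f) (u (h) (h))))) (m (t (r) (h)) (h)))
2. (u (m (t (r) (h)) (u (h) (m (f) (u (h) (h))))) (m (t (r) (h)) (h)))  →  (u (m (t (r) (h)) (m (f) (u (h) (h)))) (m (t (r) (h)) (h)))
3. (u (m (t (r) (h)) (m (f) (u (h) (h)))) (m (t (r) (h)) (h)))  →  (u (m (t (r) (h)) (m (f) (h))) (m (t (r) (h)) (h)))

normal form = (u (m (t (r) (h)) (m (f) (h))) (m (t (r) (h)) (h)))


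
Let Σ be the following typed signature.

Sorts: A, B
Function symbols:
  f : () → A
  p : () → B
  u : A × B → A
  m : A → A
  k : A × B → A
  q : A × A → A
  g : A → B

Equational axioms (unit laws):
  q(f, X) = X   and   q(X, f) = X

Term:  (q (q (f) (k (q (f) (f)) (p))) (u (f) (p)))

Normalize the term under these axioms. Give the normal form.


normal form = (q (k (f) (p)) (u (f) (p)))

1. (q (q (f) (k (q (f) (f)) (p))) (u (f) (p)))  →  (q (k (q (f) (f)) (p)) (u (f) (p)))
2. (q (k (q (f) (f)) (p)) (u (f) (p)))  →  (q (k (f) (p)) (u (f) (p)))


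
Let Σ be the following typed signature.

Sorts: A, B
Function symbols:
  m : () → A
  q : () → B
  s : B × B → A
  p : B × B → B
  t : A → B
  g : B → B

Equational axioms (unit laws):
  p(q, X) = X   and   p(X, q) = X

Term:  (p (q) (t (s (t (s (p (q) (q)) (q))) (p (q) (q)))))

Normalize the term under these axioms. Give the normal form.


normal form = (t (s (t (s (q) (q))) (q)))

1. (p (q) (t (s (t (s (p (q) (q)) (q))) (p (q) (q)))))  →  (t (s (t (s (p (q) (q)) (q))) (p (q) (q))))
2. (t (s (t (s (p (q) (q)) (q))) (p (q) (q))))  →  (t (s (t (s (q) (q))) (p (q) (q))))
3. (t (s (t (s (q) (q))) (p (q) (q))))  →  (t (s (t (s (q) (q))) (q)))


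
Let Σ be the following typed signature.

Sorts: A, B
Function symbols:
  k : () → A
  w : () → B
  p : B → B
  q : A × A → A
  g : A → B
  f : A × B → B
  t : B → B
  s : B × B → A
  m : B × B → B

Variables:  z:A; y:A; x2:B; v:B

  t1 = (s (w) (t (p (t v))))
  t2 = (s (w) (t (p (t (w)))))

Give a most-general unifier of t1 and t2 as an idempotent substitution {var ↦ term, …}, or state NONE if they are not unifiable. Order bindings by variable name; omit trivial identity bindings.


{v ↦ (w)}


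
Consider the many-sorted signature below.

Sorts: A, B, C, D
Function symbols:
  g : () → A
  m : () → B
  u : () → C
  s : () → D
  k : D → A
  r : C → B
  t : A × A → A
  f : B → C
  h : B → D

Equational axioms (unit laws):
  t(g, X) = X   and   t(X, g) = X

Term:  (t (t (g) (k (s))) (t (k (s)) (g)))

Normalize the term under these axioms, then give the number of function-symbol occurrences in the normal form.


1. (t (t (g) (k (s))) (t (k (s)) (g)))  →  (t (k (s)) (t (k (s)) (g)))
2. (t (k (s)) (t (k (s)) (g)))  →  (t (k (s)) (k (s)))
normal form: (t (k (s)) (k (s)))

size = 5


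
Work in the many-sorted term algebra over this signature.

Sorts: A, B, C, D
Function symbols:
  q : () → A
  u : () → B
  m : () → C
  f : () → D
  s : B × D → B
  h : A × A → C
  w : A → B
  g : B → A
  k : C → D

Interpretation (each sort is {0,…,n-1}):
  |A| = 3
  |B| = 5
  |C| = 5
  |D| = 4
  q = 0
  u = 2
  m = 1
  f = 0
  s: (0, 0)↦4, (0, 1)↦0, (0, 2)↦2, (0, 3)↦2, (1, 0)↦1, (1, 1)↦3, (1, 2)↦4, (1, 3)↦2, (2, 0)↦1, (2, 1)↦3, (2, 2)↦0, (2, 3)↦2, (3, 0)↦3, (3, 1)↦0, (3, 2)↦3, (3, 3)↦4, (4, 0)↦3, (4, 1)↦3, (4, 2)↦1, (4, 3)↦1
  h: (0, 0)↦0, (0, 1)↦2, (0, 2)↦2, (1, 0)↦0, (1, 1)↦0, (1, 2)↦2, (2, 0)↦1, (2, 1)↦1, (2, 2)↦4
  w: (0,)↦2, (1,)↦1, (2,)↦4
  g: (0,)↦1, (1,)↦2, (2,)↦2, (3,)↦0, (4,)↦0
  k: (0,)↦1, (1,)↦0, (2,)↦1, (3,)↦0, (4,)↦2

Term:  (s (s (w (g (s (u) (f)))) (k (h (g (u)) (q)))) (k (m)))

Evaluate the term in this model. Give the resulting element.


value = 3

  u = 2
  f = 0
  (s (u) (f)) = s(2, 0) = 1
  (g (s (u) (f))) = g(1,) = 2
  (w (g (s (u) (f)))) = w(2,) = 4
  u = 2
  (g (u)) = g(2,) = 2
  q = 0
  (h (g (u)) (q)) = h(2, 0) = 1
  (k (h (g (u)) (q))) = k(1,) = 0
  (s (w (g (s (u) (f)))) (k (h (g (u)) (q)))) = s(4, 0) = 3
  m = 1
  (k (m)) = k(1,) = 0
  (s (s (w (g (s (u) (f)))) (k (h (g (u)) (q)))) (k (m))) = s(3, 0) = 3


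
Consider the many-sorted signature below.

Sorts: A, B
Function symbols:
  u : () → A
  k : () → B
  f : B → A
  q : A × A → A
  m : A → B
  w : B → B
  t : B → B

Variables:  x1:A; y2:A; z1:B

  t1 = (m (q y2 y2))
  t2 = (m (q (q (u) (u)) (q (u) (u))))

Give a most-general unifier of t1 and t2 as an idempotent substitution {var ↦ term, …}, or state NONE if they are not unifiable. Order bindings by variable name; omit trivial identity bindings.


{y2 ↦ (q (u) (u))}


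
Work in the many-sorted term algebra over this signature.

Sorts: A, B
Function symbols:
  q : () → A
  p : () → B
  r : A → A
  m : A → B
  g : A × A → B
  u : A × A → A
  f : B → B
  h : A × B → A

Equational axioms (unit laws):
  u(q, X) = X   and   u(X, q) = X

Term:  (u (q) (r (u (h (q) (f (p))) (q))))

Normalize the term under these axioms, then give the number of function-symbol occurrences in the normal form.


size = 5

1. (u (q) (r (u (h (q) (f (p))) (q))))  →  (r (u (h (q) (f (p))) (q)))
2. (r (u (h (q) (f (p))) (q)))  →  (r (h (q) (f (p))))
normal form: (r (h (q) (f (p))))


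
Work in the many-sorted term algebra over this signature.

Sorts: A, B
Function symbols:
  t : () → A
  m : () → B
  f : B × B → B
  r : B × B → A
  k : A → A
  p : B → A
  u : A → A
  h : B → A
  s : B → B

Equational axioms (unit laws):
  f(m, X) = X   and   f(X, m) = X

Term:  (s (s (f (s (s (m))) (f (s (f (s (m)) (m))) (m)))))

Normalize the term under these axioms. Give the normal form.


normal form = (s (s (f (s (s (m))) (s (s (m))))))

1. (s (s (f (s (s (m))) (f (s (f (s (m)) (m))) (m)))))  →  (s (s (f (s (s (m))) (s (f (s (m)) (m))))))
2. (s (s (f (s (s (m))) (s (f (s (m)) (m))))))  →  (s (s (f (s (s (m))) (s (s (m))))))


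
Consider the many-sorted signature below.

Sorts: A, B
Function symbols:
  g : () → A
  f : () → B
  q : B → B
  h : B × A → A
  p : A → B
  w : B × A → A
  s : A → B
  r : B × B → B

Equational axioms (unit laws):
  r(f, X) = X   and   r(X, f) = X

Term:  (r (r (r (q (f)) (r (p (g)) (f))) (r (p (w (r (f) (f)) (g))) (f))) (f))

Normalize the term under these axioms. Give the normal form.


normal form = (r (r (q (f)) (p (g))) (p (w (f) (g))))

1. (r (r (r (q (f)) (r (p (g)) (f))) (r (p (w (r (f) (f)) (g))) (f))) (f))  →  (r (r (q (f)) (r (p (g)) (f))) (r (p (w (r (f) (f)) (g))) (f)))
2. (r (r (q (f)) (r (p (g)) (f))) (r (p (w (r (f) (f)) (g))) (f)))  →  (r (r (q (f)) (p (g))) (r (p (w (r (f) (f)) (g))) (f)))
3. (r (r (q (f)) (p (g))) (r (p (w (r (f) (f)) (g))) (f)))  →  (r (r (q (f)) (p (g))) (p (w (r (f) (f)) (g))))
4. (r (r (q (f)) (p (g))) (p (w (r (f) (f)) (g))))  →  (r (r (q (f)) (p (g))) (p (w (f) (g))))


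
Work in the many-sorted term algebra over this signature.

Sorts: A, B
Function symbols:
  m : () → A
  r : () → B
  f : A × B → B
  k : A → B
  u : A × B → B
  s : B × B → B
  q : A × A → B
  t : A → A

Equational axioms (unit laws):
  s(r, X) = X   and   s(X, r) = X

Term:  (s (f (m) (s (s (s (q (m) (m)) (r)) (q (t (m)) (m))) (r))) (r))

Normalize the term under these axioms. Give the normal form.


1. (s (f (m) (s (s (s (q (m) (m)) (r)) (q (t (m)) (m))) (r))) (r))  →  (f (m) (s (s (s (q (m) (m)) (r)) (q (t (m)) (m))) (r)))
2. (f (m) (s (s (s (q (m) (m)) (r)) (q (t (m)) (m))) (r)))  →  (f (m) (s (s (q (m) (m)) (r)) (q (t (m)) (m))))
3. (f (m) (s (s (q (m) (m)) (r)) (q (t (m)) (m))))  →  (f (m) (s (q (m) (m)) (q (t (m)) (m))))

normal form = (f (m) (s (q (m) (m)) (q (t (m)) (m))))


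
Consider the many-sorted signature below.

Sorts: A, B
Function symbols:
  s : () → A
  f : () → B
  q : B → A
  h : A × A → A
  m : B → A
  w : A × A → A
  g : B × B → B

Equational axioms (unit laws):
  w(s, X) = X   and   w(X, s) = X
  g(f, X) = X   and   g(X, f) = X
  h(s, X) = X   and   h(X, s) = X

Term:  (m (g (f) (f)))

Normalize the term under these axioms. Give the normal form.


normal form = (m (f))

1. (m (g (f) (f)))  →  (m (f))


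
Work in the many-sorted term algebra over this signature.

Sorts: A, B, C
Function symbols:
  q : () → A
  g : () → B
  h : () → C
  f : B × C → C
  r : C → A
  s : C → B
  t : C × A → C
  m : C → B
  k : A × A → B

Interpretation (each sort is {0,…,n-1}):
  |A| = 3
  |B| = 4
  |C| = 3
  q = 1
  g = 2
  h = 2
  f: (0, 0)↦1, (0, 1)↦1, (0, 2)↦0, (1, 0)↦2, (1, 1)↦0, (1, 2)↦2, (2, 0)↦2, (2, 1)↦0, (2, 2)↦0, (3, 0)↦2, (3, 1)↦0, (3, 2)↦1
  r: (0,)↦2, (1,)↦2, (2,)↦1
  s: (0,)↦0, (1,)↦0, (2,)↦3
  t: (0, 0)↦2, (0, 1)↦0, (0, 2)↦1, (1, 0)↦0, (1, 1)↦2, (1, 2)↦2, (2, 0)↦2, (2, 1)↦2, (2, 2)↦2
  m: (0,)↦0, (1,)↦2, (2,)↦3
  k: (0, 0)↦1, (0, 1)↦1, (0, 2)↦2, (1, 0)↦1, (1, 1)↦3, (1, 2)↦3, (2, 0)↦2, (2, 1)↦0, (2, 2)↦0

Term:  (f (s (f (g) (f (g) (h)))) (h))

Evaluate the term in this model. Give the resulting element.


value = 1

  g = 2
  g = 2
  h = 2
  (f (g) (h)) = f(2, 2) = 0
  (f (g) (f (g) (h))) = f(2, 0) = 2
  (s (f (g) (f (g) (h)))) = s(2,) = 3
  h = 2
  (f (s (f (g) (f (g) (h)))) (h)) = f(3, 2) = 1


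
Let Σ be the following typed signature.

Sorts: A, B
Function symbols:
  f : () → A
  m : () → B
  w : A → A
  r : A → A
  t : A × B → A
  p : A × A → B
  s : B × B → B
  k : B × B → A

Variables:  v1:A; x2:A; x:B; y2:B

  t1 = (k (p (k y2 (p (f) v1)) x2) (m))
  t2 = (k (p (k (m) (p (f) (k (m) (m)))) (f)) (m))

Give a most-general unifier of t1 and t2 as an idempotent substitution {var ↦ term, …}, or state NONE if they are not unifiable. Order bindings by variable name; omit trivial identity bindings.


{v1 ↦ (k (m) (m)), x2 ↦ (f), y2 ↦ (m)}


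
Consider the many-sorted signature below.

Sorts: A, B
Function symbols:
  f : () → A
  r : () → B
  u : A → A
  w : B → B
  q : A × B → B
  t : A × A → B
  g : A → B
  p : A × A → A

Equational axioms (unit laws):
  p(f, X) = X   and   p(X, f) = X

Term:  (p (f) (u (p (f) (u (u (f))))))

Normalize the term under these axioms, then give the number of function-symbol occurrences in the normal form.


1. (p (f) (u (p (f) (u (u (f))))))  →  (u (p (f) (u (u (f)))))
2. (u (p (f) (u (u (f)))))  →  (u (u (u (f))))
normal form: (u (u (u (f))))

size = 4


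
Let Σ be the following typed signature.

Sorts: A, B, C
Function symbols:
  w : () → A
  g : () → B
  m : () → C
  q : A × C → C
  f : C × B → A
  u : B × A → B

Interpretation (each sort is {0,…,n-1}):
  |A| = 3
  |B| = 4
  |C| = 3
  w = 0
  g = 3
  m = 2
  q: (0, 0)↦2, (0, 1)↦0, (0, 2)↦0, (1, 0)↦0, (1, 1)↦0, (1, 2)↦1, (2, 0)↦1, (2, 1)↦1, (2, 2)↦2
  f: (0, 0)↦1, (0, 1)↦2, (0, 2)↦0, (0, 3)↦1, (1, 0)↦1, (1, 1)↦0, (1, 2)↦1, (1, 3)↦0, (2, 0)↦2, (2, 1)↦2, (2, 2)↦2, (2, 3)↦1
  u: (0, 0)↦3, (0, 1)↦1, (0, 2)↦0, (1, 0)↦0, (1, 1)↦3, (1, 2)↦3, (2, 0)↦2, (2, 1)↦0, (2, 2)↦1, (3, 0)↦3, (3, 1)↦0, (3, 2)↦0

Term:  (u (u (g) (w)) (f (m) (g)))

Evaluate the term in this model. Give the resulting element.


value = 0

  g = 3
  w = 0
  (u (g) (w)) = u(3, 0) = 3
  m = 2
  g = 3
  (f (m) (g)) = f(2, 3) = 1
  (u (u (g) (w)) (f (m) (g))) = u(3, 1) = 0


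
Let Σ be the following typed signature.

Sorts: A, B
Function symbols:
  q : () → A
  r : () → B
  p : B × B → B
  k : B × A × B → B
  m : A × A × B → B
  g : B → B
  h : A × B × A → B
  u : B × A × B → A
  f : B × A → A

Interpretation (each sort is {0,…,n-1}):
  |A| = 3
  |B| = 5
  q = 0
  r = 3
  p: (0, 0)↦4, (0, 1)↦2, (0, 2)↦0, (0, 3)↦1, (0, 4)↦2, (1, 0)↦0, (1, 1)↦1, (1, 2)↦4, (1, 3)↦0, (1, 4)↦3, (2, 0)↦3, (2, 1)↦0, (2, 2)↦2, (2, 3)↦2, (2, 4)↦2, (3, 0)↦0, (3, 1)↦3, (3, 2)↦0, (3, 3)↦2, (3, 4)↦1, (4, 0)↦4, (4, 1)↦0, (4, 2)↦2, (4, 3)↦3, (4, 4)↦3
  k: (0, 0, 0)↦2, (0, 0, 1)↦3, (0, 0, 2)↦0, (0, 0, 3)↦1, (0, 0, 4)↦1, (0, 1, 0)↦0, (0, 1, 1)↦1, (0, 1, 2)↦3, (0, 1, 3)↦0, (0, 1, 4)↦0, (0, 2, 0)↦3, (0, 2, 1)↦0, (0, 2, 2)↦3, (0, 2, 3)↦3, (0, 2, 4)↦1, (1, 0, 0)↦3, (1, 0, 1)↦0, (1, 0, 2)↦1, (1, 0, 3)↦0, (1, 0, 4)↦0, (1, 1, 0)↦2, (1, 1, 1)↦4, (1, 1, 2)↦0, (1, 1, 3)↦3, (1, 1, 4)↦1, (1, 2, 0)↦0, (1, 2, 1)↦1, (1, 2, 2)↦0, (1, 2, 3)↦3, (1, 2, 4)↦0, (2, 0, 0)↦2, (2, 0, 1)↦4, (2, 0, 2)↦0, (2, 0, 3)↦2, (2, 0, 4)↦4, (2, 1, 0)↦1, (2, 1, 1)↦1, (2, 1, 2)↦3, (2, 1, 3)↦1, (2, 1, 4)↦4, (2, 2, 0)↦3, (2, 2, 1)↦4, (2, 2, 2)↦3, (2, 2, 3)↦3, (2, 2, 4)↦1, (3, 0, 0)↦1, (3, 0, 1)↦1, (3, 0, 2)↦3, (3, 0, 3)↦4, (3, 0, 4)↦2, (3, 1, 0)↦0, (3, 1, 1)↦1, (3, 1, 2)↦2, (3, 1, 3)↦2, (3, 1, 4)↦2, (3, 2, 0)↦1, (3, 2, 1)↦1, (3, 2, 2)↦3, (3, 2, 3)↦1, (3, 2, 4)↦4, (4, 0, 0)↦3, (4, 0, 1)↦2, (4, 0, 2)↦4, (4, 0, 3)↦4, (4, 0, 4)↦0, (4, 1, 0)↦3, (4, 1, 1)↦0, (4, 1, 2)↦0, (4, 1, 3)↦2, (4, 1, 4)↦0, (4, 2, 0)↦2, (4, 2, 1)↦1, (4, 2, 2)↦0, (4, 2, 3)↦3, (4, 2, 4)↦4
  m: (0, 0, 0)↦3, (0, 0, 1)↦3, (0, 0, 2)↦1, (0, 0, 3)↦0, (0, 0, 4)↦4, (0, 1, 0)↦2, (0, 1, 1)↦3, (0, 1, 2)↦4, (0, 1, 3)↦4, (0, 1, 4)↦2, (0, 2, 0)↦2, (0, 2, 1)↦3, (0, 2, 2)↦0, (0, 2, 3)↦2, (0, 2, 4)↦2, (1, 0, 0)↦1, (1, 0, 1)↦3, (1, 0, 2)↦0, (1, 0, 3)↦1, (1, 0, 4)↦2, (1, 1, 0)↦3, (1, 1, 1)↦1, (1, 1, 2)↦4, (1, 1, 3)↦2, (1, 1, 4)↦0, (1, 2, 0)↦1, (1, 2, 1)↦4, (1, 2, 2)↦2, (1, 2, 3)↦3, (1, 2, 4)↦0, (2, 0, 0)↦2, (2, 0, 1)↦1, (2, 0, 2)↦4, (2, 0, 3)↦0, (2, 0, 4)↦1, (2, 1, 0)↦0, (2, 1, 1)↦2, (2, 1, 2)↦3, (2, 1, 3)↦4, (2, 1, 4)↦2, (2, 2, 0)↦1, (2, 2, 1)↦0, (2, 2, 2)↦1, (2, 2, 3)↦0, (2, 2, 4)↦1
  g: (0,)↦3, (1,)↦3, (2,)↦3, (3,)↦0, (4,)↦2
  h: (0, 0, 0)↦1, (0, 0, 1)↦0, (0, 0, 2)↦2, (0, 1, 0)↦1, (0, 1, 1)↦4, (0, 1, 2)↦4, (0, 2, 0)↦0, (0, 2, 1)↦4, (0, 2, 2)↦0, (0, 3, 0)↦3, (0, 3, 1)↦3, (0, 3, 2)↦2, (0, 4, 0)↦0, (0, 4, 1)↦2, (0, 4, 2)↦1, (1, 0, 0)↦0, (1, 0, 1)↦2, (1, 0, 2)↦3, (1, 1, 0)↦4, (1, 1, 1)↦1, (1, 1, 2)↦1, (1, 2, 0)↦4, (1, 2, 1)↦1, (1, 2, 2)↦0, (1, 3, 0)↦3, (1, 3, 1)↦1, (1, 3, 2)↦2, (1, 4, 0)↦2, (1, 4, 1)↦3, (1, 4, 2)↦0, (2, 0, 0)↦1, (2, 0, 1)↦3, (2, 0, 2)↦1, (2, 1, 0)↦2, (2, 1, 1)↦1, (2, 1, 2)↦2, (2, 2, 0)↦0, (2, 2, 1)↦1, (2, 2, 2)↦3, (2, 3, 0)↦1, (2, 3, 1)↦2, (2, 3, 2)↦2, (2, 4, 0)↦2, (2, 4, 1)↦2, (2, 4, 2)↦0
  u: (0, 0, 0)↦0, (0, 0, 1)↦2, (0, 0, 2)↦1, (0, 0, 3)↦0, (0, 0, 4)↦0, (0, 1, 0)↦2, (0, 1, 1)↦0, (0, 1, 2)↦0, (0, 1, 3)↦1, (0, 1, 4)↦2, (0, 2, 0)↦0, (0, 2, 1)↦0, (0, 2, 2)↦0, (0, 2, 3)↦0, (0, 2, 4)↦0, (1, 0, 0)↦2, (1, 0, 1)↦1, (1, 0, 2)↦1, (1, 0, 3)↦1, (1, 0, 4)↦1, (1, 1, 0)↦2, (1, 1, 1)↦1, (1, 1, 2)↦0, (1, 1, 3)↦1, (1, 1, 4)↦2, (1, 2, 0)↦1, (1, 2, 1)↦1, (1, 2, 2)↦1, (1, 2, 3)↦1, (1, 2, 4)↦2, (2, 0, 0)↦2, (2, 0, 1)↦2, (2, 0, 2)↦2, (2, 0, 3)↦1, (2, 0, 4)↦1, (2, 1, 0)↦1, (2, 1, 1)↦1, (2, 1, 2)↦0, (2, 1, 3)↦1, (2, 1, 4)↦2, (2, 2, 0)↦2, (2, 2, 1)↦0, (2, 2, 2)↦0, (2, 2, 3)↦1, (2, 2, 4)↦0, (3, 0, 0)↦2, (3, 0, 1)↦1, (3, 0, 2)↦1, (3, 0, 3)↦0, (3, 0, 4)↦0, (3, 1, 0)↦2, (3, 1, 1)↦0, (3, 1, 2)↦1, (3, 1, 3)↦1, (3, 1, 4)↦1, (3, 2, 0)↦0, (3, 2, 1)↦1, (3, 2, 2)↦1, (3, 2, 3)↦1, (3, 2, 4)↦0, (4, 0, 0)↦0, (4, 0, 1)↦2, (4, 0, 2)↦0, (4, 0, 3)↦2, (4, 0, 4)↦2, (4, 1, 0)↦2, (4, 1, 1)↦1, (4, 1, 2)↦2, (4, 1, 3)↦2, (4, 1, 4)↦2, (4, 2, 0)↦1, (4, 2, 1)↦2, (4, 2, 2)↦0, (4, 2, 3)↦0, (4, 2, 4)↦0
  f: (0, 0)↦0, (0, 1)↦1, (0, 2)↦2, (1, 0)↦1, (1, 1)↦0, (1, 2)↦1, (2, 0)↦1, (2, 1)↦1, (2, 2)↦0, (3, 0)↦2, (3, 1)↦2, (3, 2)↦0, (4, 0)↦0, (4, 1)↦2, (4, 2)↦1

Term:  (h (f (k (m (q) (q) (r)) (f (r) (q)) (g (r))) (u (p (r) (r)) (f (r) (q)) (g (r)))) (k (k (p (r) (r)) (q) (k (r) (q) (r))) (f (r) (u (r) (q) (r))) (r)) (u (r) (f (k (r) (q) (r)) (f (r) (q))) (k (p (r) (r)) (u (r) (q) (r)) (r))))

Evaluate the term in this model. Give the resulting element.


value = 3

  q = 0
  q = 0
  r = 3
  (m (q) (q) (r)) = m(0, 0, 3) = 0
  r = 3
  q = 0
  (f (r) (q)) = f(3, 0) = 2
  r = 3
  (g (r)) = g(3,) = 0
  (k (m (q) (q) (r)) (f (r) (q)) (g (r))) = k(0, 2, 0) = 3
  r = 3
  r = 3
  (p (r) (r)) = p(3, 3) = 2
  r = 3
  q = 0
  (f (r) (q)) = f(3, 0) = 2
  r = 3
  (g (r)) = g(3,) = 0
  (u (p (r) (r)) (f (r) (q)) (g (r))) = u(2, 2, 0) = 2
  (f (k (m (q) (q) (r)) (f (r) (q)) (g (r))) (u (p (r) (r)) (f (r) (q)) (g (r)))) = f(3, 2) = 0
  r = 3
  r = 3
  (p (r) (r)) = p(3, 3) = 2
  q = 0
  r = 3
  q = 0
  r = 3
  (k (r) (q) (r)) = k(3, 0, 3) = 4
  (k (p (r) (r)) (q) (k (r) (q) (r))) = k(2, 0, 4) = 4
  r = 3
  r = 3
  q = 0
  r = 3
  (u (r) (q) (r)) = u(3, 0, 3) = 0
  (f (r) (u (r) (q) (r))) = f(3, 0) = 2
  r = 3
  (k (k (p (r) (r)) (q) (k (r) (q) (r))) (f (r) (u (r) (q) (r))) (r)) = k(4, 2, 3) = 3
  r = 3
  r = 3
  q = 0
  r = 3
  (k (r) (q) (r)) = k(3, 0, 3) = 4
  r = 3
  q = 0
  (f (r) (q)) = f(3, 0) = 2
  (f (k (r) (q) (r)) (f (r) (q))) = f(4, 2) = 1
  r = 3
  r = 3
  (p (r) (r)) = p(3, 3) = 2
  r = 3
  q = 0
  r = 3
  (u (r) (q) (r)) = u(3, 0, 3) = 0
  r = 3
  (k (p (r) (r)) (u (r) (q) (r)) (r)) = k(2, 0, 3) = 2
  (u (r) (f (k (r) (q) (r)) (f (r) (q))) (k (p (r) (r)) (u (r) (q) (r)) (r))) = u(3, 1, 2) = 1
  (h (f (k (m (q) (q) (r)) (f (r) (q)) (g (r))) (u (p (r) (r)) (f (r) (q)) (g (r)))) (k (k (p (r) (r)) (q) (k (r) (q) (r))) (f (r) (u (r) (q) (r))) (r)) (u (r) (f (k (r) (q) (r)) (f (r) (q))) (k (p (r) (r)) (u (r) (q) (r)) (r)))) = h(0, 3, 1) = 3


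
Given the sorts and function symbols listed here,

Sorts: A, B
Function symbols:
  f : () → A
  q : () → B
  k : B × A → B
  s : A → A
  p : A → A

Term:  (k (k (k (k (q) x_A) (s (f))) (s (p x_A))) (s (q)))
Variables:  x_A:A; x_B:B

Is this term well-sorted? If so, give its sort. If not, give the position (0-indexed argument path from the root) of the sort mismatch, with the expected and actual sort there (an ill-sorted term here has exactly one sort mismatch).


        (q) : B
        x_A : A
      (k (q) x_A) : B
        (f) : A
      (s (f)) : A
    (k (k (q) x_A) (s (f))) : B
        x_A : A
      (p x_A) : A
    (s (p x_A)) : A
  (k (k (k (q) x_A) (s (f))) (s (p x_A))) : B
    (q) : B
  (s (q)) : ✗ arg 0 at [1, 0] has sort B, expected A

ill-sorted at position [1, 0]: expected A, got B


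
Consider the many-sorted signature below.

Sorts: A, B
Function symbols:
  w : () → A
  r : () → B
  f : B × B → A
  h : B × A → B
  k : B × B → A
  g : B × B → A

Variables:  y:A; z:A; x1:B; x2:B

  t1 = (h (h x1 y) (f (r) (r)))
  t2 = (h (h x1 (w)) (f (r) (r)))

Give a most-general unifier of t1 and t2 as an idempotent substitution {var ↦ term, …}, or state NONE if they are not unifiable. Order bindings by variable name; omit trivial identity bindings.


{y ↦ (w)}


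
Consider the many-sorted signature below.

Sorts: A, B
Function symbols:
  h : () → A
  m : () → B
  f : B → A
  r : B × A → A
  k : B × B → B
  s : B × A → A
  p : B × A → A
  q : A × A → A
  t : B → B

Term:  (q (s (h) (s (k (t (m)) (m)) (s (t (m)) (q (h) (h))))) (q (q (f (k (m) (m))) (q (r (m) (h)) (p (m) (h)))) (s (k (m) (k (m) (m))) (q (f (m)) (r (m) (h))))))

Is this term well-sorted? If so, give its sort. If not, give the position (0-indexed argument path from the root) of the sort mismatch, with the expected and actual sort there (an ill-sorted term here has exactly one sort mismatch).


ill-sorted at position [0, 0]: expected B, got A

    (h) : A
          (m) : B
        (t (m)) : B
        (m) : B
      (k (t (m)) (m)) : B
          (m) : B
        (t (m)) : B
          (h) : A
          (h) : A
        (q (h) (h)) : A
      (s (t (m)) (q (h) (h))) : A
    (s (k (t (m)) (m)) (s (t (m)) (q (h) (h)))) : A
  (s (h) (s (k (t (m)) (m)) (s (t (m)) (q (h) (h))))) : ✗ arg 0 at [0, 0] has sort A, expected B
          (m) : B
          (m) : B
        (k (m) (m)) : B
      (f (k (m) (m))) : A
          (m) : B
          (h) : A
        (r (m) (h)) : A
          (m) : B
          (h) : A
        (p (m) (h)) : A
      (q (r (m) (h)) (p (m) (h))) : A
    (q (f (k (m) (m))) (q (r (m) (h)) (p (m) (h)))) : A
        (m) : B
          (m) : B
          (m) : B
        (k (m) (m)) : B
      (k (m) (k (m) (m))) : B
          (m) : B
        (f (m)) : A
          (m) : B
          (h) : A
        (r (m) (h)) : A
      (q (f (m)) (r (m) (h))) : A
    (s (k (m) (k (m) (m))) (q (f (m)) (r (m) (h)))) : A
  (q (q (f (k (m) (m))) (q (r (m) (h)) (p (m) (h)))) (s (k (m) (k (m) (m))) (q (f (m)) (r (m) (h))))) : A


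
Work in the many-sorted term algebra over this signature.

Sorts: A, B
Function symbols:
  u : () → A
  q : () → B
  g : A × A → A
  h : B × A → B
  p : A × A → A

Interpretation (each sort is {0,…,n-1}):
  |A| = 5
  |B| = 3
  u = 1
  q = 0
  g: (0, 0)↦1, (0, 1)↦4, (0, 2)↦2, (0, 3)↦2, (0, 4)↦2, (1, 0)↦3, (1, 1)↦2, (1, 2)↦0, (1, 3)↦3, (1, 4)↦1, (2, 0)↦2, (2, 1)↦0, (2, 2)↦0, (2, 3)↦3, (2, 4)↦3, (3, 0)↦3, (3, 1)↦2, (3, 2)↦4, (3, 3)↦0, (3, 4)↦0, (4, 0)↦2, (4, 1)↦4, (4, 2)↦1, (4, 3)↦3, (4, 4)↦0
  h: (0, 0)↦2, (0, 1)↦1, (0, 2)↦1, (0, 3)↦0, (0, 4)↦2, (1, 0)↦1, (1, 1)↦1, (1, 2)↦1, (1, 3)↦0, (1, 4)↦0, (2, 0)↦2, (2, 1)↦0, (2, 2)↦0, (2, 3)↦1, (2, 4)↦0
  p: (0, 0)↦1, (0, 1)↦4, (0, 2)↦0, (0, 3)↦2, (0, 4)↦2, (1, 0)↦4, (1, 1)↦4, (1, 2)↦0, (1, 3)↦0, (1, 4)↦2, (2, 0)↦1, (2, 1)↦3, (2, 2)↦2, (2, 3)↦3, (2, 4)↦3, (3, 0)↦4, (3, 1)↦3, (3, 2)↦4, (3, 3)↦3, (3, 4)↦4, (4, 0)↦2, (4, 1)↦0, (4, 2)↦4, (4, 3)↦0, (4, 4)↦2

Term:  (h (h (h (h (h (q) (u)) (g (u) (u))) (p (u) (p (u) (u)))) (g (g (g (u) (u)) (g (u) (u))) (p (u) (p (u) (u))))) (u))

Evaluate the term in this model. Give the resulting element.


  q = 0
  u = 1
  (h (q) (u)) = h(0, 1) = 1
  u = 1
  u = 1
  (g (u) (u)) = g(1, 1) = 2
  (h (h (q) (u)) (g (u) (u))) = h(1, 2) = 1
  u = 1
  u = 1
  u = 1
  (p (u) (u)) = p(1, 1) = 4
  (p (u) (p (u) (u))) = p(1, 4) = 2
  (h (h (h (q) (u)) (g (u) (u))) (p (u) (p (u) (u)))) = h(1, 2) = 1
  u = 1
  u = 1
  (g (u) (u)) = g(1, 1) = 2
  u = 1
  u = 1
  (g (u) (u)) = g(1, 1) = 2
  (g (g (u) (u)) (g (u) (u))) = g(2, 2) = 0
  u = 1
  u = 1
  u = 1
  (p (u) (u)) = p(1, 1) = 4
  (p (u) (p (u) (u))) = p(1, 4) = 2
  (g (g (g (u) (u)) (g (u) (u))) (p (u) (p (u) (u)))) = g(0, 2) = 2
  (h (h (h (h (q) (u)) (g (u) (u))) (p (u) (p (u) (u)))) (g (g (g (u) (u)) (g (u) (u))) (p (u) (p (u) (u))))) = h(1, 2) = 1
  u = 1
  (h (h (h (h (h (q) (u)) (g (u) (u))) (p (u) (p (u) (u)))) (g (g (g (u) (u)) (g (u) (u))) (p (u) (p (u) (u))))) (u)) = h(1, 1) = 1

value = 1


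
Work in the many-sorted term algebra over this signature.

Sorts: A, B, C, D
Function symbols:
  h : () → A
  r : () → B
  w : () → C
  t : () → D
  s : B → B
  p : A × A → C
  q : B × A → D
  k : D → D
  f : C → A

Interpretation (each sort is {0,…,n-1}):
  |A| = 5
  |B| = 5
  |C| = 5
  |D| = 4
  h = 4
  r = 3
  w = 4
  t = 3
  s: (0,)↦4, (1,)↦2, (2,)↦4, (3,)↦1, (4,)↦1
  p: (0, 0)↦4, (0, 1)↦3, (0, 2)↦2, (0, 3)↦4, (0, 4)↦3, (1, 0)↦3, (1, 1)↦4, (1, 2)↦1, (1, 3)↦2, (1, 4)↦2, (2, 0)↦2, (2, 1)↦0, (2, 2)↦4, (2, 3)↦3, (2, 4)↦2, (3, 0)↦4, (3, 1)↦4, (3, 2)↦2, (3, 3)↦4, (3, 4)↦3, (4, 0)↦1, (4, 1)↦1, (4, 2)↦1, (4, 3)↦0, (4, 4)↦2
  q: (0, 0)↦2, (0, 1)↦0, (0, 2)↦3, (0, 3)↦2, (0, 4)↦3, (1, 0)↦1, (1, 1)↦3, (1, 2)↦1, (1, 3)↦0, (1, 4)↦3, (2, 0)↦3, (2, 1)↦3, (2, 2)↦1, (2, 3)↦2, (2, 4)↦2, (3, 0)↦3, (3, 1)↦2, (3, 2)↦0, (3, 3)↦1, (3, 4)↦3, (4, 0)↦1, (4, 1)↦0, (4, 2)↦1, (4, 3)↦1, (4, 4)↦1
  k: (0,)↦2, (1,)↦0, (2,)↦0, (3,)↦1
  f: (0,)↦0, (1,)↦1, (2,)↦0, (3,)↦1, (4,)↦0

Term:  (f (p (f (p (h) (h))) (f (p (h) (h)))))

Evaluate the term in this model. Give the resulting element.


  h = 4
  h = 4
  (p (h) (h)) = p(4, 4) = 2
  (f (p (h) (h))) = f(2,) = 0
  h = 4
  h = 4
  (p (h) (h)) = p(4, 4) = 2
  (f (p (h) (h))) = f(2,) = 0
  (p (f (p (h) (h))) (f (p (h) (h)))) = p(0, 0) = 4
  (f (p (f (p (h) (h))) (f (p (h) (h))))) = f(4,) = 0

value = 0


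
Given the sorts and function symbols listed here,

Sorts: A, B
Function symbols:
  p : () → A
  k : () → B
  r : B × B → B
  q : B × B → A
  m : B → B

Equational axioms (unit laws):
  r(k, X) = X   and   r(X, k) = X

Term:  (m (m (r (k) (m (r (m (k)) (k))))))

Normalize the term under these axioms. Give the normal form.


1. (m (m (r (k) (m (r (m (k)) (k))))))  →  (m (m (m (r (m (k)) (k)))))
2. (m (m (m (r (m (k)) (k)))))  →  (m (m (m (m (k)))))

normal form = (m (m (m (m (k)))))


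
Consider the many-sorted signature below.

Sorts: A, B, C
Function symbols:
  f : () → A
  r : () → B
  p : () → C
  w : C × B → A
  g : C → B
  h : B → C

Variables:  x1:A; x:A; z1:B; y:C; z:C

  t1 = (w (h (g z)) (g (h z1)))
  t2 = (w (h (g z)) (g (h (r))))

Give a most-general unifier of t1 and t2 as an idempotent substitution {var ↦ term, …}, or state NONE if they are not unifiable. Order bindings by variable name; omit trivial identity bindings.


{z1 ↦ (r)}


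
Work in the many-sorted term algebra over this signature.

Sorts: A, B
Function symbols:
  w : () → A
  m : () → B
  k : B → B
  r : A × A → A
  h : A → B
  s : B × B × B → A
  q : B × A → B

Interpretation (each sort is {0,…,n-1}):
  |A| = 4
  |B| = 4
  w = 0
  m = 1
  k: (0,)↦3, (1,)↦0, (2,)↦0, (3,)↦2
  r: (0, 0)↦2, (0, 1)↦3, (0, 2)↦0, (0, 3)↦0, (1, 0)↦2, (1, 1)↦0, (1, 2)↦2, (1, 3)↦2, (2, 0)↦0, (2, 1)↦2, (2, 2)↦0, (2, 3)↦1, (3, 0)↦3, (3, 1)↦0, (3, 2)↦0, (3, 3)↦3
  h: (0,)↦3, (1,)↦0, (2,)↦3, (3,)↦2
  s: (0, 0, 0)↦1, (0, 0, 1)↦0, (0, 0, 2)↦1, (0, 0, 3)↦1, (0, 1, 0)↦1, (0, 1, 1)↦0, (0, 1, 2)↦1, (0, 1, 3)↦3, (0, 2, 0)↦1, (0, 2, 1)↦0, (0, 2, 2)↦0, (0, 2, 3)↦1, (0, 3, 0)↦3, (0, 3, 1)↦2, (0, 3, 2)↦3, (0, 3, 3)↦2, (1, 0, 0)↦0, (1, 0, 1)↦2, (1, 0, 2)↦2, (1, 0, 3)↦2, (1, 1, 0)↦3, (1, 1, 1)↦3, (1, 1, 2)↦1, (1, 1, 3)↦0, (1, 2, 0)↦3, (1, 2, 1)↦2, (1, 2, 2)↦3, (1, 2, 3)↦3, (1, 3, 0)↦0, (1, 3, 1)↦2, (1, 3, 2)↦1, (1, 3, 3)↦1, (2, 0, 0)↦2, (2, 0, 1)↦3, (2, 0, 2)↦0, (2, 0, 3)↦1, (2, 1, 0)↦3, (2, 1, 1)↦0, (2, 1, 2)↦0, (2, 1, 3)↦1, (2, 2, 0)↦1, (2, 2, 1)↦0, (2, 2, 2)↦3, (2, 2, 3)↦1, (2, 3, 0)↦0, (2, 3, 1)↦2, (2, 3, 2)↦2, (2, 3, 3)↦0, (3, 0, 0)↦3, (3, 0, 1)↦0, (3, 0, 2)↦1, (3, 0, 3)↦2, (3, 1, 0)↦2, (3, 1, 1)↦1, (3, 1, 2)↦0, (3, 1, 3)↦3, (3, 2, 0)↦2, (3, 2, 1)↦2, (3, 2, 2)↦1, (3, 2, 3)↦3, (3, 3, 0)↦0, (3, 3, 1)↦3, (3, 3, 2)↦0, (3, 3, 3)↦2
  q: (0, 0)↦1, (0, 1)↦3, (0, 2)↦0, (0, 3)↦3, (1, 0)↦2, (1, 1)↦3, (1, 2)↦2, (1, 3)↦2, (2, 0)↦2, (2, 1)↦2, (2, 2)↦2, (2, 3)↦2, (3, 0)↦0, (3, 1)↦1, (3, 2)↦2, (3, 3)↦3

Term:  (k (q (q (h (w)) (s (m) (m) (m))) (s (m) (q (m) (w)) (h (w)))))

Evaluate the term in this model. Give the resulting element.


  w = 0
  (h (w)) = h(0,) = 3
  m = 1
  m = 1
  m = 1
  (s (m) (m) (m)) = s(1, 1, 1) = 3
  (q (h (w)) (s (m) (m) (m))) = q(3, 3) = 3
  m = 1
  m = 1
  w = 0
  (q (m) (w)) = q(1, 0) = 2
  w = 0
  (h (w)) = h(0,) = 3
  (s (m) (q (m) (w)) (h (w))) = s(1, 2, 3) = 3
  (q (q (h (w)) (s (m) (m) (m))) (s (m) (q (m) (w)) (h (w)))) = q(3, 3) = 3
  (k (q (q (h (w)) (s (m) (m) (m))) (s (m) (q (m) (w)) (h (w))))) = k(3,) = 2

value = 2
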